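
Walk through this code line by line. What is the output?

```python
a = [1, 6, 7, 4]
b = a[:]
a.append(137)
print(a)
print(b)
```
[1, 6, 7, 4, 137]
[1, 6, 7, 4]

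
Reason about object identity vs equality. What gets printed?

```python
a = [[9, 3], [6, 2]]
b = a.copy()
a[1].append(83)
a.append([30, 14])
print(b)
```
[[9, 3], [6, 2, 83]]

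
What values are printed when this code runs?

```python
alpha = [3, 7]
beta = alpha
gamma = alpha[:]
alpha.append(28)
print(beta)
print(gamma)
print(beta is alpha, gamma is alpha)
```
[3, 7, 28]
[3, 7]
True False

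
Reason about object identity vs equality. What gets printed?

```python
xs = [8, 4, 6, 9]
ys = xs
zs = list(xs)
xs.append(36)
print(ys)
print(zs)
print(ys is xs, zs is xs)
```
[8, 4, 6, 9, 36]
[8, 4, 6, 9]
True False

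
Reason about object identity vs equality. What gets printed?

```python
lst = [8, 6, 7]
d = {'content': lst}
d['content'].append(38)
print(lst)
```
[8, 6, 7, 38]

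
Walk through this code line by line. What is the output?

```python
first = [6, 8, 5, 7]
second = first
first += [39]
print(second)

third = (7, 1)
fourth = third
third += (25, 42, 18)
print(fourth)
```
[6, 8, 5, 7, 39]
(7, 1)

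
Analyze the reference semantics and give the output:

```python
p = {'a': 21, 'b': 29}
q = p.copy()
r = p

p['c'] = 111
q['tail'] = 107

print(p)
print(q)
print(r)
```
{'a': 21, 'b': 29, 'c': 111}
{'a': 21, 'b': 29, 'tail': 107}
{'a': 21, 'b': 29, 'c': 111}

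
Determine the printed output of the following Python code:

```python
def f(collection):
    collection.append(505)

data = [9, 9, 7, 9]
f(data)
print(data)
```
[9, 9, 7, 9, 505]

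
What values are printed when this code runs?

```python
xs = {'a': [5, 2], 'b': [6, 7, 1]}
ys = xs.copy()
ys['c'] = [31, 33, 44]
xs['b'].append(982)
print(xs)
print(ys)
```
{'a': [5, 2], 'b': [6, 7, 1, 982]}
{'a': [5, 2], 'b': [6, 7, 1, 982], 'c': [31, 33, 44]}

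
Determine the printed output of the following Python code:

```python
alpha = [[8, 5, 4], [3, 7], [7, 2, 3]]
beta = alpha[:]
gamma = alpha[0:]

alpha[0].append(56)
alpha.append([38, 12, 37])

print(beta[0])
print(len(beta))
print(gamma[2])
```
[8, 5, 4, 56]
3
[7, 2, 3]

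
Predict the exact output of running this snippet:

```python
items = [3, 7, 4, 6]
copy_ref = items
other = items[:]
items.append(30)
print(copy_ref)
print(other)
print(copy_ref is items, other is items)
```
[3, 7, 4, 6, 30]
[3, 7, 4, 6]
True False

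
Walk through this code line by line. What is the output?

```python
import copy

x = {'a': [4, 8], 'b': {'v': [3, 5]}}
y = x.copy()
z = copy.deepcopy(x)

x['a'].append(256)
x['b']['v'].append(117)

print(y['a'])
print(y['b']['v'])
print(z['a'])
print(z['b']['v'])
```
[4, 8, 256]
[3, 5, 117]
[4, 8]
[3, 5]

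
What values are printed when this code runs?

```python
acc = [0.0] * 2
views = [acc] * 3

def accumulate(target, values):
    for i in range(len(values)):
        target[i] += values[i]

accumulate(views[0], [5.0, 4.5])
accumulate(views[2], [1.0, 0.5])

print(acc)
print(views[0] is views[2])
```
[6.0, 5.0]
True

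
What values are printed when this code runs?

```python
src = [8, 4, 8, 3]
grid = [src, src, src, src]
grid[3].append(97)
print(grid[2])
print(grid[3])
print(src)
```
[8, 4, 8, 3, 97]
[8, 4, 8, 3, 97]
[8, 4, 8, 3, 97]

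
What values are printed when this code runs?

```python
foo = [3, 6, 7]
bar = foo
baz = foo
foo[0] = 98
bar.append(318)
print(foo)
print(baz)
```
[98, 6, 7, 318]
[98, 6, 7, 318]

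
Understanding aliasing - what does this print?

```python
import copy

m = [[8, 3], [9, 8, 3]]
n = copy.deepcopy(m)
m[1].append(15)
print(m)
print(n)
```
[[8, 3], [9, 8, 3, 15]]
[[8, 3], [9, 8, 3]]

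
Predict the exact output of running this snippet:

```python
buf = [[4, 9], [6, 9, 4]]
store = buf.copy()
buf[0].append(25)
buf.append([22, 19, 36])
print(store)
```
[[4, 9, 25], [6, 9, 4]]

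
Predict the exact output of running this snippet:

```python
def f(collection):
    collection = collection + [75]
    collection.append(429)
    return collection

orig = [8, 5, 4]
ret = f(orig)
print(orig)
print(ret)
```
[8, 5, 4]
[8, 5, 4, 75, 429]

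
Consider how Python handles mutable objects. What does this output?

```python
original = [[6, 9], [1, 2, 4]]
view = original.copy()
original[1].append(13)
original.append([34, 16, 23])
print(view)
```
[[6, 9], [1, 2, 4, 13]]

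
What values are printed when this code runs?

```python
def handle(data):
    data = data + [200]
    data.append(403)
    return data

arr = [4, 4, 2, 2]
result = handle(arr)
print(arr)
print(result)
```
[4, 4, 2, 2]
[4, 4, 2, 2, 200, 403]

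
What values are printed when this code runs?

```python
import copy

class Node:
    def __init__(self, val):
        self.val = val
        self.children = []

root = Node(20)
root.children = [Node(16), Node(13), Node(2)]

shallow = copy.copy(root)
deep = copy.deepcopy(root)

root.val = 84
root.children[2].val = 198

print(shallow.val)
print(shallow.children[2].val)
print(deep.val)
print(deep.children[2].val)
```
20
198
20
2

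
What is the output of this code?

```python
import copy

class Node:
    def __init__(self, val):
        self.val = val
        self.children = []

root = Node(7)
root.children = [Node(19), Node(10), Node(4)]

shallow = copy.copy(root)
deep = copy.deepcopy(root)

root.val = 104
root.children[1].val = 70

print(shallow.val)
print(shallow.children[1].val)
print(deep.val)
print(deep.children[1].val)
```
7
70
7
10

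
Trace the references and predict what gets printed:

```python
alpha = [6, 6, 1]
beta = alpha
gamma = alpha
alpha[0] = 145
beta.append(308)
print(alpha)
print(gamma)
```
[145, 6, 1, 308]
[145, 6, 1, 308]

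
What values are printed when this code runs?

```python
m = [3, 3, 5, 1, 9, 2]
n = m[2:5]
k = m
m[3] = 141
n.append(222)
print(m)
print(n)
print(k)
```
[3, 3, 5, 141, 9, 2]
[5, 1, 9, 222]
[3, 3, 5, 141, 9, 2]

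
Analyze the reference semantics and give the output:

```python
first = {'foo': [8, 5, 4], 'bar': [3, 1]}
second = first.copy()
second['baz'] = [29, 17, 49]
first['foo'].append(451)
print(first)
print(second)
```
{'foo': [8, 5, 4, 451], 'bar': [3, 1]}
{'foo': [8, 5, 4, 451], 'bar': [3, 1], 'baz': [29, 17, 49]}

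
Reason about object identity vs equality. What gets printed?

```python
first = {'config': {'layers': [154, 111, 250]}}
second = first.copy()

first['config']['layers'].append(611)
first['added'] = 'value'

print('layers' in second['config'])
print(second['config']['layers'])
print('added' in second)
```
True
[154, 111, 250, 611]
False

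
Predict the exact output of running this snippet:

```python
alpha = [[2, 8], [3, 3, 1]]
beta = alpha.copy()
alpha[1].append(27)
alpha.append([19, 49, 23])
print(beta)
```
[[2, 8], [3, 3, 1, 27]]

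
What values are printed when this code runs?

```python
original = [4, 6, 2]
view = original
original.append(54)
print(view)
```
[4, 6, 2, 54]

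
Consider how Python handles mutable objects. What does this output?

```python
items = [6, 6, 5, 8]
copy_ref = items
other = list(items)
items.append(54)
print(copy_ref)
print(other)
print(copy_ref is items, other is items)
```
[6, 6, 5, 8, 54]
[6, 6, 5, 8]
True False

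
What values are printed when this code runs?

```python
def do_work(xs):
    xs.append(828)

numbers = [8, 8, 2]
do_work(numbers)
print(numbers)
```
[8, 8, 2, 828]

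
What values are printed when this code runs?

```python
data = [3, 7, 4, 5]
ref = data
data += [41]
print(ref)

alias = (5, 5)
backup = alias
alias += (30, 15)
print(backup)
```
[3, 7, 4, 5, 41]
(5, 5)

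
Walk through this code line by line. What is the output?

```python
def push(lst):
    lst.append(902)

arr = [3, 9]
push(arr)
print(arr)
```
[3, 9, 902]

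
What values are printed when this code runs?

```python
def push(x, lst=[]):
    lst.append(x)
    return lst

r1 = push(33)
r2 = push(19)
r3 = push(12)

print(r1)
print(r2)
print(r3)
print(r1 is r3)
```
[33, 19, 12]
[33, 19, 12]
[33, 19, 12]
True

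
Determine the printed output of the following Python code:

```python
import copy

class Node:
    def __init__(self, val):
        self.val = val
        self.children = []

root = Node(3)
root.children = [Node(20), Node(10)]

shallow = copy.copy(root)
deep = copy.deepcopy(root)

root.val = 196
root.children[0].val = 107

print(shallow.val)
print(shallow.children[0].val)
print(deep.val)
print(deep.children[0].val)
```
3
107
3
20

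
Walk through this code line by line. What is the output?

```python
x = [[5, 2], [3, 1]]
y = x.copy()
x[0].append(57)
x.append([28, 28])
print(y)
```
[[5, 2, 57], [3, 1]]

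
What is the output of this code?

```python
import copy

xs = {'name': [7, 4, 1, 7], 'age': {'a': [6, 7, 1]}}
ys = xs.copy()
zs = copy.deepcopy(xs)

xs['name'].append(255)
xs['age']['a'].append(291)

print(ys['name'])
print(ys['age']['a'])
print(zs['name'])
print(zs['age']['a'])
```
[7, 4, 1, 7, 255]
[6, 7, 1, 291]
[7, 4, 1, 7]
[6, 7, 1]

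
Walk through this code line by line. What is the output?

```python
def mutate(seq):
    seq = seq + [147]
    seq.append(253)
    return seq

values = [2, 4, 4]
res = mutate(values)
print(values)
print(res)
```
[2, 4, 4]
[2, 4, 4, 147, 253]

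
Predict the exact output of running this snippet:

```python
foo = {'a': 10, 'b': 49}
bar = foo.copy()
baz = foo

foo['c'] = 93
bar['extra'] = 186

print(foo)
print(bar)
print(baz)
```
{'a': 10, 'b': 49, 'c': 93}
{'a': 10, 'b': 49, 'extra': 186}
{'a': 10, 'b': 49, 'c': 93}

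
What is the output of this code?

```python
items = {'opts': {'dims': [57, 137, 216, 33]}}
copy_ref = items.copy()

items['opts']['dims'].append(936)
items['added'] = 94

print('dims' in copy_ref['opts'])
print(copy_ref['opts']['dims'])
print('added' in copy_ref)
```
True
[57, 137, 216, 33, 936]
False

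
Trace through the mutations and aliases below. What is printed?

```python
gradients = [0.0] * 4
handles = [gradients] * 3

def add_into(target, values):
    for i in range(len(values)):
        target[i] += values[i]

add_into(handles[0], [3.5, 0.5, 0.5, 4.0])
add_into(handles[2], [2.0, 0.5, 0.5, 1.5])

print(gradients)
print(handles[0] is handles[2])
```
[5.5, 1.0, 1.0, 5.5]
True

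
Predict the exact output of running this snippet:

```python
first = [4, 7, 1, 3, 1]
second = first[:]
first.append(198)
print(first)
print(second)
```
[4, 7, 1, 3, 1, 198]
[4, 7, 1, 3, 1]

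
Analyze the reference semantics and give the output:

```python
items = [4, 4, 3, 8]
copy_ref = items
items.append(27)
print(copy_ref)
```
[4, 4, 3, 8, 27]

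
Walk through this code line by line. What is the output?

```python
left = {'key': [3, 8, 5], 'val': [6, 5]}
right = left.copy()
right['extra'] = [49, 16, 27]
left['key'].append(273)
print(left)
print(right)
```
{'key': [3, 8, 5, 273], 'val': [6, 5]}
{'key': [3, 8, 5, 273], 'val': [6, 5], 'extra': [49, 16, 27]}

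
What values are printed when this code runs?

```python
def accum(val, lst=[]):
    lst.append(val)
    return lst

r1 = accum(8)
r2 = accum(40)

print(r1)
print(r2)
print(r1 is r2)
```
[8, 40]
[8, 40]
True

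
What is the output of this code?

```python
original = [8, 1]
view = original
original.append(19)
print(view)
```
[8, 1, 19]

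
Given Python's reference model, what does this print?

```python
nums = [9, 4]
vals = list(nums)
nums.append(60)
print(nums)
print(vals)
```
[9, 4, 60]
[9, 4]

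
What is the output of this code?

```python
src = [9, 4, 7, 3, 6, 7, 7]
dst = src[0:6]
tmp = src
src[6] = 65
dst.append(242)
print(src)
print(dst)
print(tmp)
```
[9, 4, 7, 3, 6, 7, 65]
[9, 4, 7, 3, 6, 7, 242]
[9, 4, 7, 3, 6, 7, 65]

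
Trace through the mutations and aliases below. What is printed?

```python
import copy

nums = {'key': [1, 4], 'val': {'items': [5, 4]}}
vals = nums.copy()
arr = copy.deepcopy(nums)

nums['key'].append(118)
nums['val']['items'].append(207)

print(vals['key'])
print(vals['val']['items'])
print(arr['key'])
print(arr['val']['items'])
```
[1, 4, 118]
[5, 4, 207]
[1, 4]
[5, 4]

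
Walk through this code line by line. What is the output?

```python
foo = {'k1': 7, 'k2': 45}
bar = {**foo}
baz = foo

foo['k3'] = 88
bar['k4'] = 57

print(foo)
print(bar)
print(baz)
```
{'k1': 7, 'k2': 45, 'k3': 88}
{'k1': 7, 'k2': 45, 'k4': 57}
{'k1': 7, 'k2': 45, 'k3': 88}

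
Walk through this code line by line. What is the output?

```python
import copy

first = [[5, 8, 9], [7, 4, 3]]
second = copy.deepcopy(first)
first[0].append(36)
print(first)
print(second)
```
[[5, 8, 9, 36], [7, 4, 3]]
[[5, 8, 9], [7, 4, 3]]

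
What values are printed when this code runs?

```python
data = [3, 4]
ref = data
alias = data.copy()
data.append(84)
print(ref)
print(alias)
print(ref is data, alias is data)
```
[3, 4, 84]
[3, 4]
True False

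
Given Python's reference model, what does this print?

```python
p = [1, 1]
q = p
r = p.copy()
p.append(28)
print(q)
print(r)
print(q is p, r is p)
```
[1, 1, 28]
[1, 1]
True False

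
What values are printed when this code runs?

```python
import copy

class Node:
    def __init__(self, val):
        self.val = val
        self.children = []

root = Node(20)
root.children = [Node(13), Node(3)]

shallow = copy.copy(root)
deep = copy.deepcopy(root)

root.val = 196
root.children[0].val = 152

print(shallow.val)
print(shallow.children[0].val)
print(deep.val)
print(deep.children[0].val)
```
20
152
20
13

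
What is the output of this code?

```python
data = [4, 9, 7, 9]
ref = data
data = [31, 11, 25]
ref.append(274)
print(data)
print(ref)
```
[31, 11, 25]
[4, 9, 7, 9, 274]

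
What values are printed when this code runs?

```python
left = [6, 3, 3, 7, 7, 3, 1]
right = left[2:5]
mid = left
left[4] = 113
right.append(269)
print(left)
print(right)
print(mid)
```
[6, 3, 3, 7, 113, 3, 1]
[3, 7, 7, 269]
[6, 3, 3, 7, 113, 3, 1]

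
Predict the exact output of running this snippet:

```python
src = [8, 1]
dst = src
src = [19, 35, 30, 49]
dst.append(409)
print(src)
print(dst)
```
[19, 35, 30, 49]
[8, 1, 409]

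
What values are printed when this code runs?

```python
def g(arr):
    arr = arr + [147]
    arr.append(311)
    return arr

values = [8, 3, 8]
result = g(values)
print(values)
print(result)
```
[8, 3, 8]
[8, 3, 8, 147, 311]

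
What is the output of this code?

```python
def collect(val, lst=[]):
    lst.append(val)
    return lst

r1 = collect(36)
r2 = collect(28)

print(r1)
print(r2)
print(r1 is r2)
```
[36, 28]
[36, 28]
True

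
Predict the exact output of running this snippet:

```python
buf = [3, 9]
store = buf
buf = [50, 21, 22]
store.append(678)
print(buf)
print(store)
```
[50, 21, 22]
[3, 9, 678]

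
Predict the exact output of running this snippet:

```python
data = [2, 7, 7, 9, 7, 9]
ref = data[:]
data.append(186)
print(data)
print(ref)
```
[2, 7, 7, 9, 7, 9, 186]
[2, 7, 7, 9, 7, 9]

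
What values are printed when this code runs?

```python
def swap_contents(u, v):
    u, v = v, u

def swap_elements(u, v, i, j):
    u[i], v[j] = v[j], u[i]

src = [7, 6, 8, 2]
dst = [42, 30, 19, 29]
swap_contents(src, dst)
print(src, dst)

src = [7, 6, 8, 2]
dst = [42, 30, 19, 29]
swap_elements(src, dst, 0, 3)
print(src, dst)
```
[7, 6, 8, 2] [42, 30, 19, 29]
[29, 6, 8, 2] [42, 30, 19, 7]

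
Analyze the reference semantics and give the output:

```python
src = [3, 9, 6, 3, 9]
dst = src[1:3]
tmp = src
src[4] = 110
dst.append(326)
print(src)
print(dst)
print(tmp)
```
[3, 9, 6, 3, 110]
[9, 6, 326]
[3, 9, 6, 3, 110]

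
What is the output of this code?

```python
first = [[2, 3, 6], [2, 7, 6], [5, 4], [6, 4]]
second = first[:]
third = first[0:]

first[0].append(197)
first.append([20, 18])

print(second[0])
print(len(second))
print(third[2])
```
[2, 3, 6, 197]
4
[5, 4]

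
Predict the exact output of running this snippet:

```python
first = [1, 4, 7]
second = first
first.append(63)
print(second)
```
[1, 4, 7, 63]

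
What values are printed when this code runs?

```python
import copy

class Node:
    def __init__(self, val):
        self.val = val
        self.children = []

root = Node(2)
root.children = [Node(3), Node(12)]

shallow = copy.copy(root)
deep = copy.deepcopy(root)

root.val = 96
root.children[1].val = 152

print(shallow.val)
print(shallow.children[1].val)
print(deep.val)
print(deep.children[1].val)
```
2
152
2
12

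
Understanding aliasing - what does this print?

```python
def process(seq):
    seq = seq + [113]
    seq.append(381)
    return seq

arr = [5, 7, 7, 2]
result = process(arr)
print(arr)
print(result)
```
[5, 7, 7, 2]
[5, 7, 7, 2, 113, 381]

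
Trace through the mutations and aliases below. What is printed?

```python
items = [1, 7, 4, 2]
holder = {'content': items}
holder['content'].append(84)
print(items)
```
[1, 7, 4, 2, 84]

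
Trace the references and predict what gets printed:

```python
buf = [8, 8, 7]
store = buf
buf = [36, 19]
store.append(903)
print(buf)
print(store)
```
[36, 19]
[8, 8, 7, 903]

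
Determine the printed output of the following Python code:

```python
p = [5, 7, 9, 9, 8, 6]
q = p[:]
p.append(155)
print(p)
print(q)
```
[5, 7, 9, 9, 8, 6, 155]
[5, 7, 9, 9, 8, 6]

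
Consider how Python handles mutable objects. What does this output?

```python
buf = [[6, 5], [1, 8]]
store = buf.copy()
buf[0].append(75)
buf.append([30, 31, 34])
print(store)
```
[[6, 5, 75], [1, 8]]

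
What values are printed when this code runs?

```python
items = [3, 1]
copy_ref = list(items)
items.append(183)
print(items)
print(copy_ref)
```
[3, 1, 183]
[3, 1]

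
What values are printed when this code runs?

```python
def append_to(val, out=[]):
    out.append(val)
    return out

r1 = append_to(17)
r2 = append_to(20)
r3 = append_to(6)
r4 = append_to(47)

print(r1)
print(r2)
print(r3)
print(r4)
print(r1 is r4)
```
[17, 20, 6, 47]
[17, 20, 6, 47]
[17, 20, 6, 47]
[17, 20, 6, 47]
True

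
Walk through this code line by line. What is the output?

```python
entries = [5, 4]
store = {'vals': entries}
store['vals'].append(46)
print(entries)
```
[5, 4, 46]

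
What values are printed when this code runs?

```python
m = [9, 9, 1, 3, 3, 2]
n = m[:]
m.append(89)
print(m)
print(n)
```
[9, 9, 1, 3, 3, 2, 89]
[9, 9, 1, 3, 3, 2]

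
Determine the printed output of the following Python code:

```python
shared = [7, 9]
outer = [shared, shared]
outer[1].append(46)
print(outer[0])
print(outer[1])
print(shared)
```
[7, 9, 46]
[7, 9, 46]
[7, 9, 46]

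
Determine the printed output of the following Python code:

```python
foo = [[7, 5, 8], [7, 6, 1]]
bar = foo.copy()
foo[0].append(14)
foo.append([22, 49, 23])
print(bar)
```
[[7, 5, 8, 14], [7, 6, 1]]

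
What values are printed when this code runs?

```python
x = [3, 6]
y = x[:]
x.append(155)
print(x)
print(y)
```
[3, 6, 155]
[3, 6]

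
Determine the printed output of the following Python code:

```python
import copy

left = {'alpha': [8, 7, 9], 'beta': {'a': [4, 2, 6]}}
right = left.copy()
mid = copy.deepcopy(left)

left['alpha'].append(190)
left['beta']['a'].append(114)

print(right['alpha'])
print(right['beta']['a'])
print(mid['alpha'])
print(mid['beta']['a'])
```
[8, 7, 9, 190]
[4, 2, 6, 114]
[8, 7, 9]
[4, 2, 6]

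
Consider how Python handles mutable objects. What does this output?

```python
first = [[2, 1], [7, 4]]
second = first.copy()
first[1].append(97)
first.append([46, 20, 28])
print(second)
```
[[2, 1], [7, 4, 97]]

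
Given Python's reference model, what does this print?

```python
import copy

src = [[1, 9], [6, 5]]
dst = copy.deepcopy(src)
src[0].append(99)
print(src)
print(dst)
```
[[1, 9, 99], [6, 5]]
[[1, 9], [6, 5]]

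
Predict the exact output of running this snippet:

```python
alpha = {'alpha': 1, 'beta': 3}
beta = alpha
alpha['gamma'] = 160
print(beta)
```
{'alpha': 1, 'beta': 3, 'gamma': 160}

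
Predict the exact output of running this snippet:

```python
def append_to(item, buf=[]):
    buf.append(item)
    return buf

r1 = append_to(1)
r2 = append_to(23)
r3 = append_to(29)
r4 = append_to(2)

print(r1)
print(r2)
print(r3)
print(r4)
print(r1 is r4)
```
[1, 23, 29, 2]
[1, 23, 29, 2]
[1, 23, 29, 2]
[1, 23, 29, 2]
True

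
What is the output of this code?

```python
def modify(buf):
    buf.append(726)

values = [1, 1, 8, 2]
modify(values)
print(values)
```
[1, 1, 8, 2, 726]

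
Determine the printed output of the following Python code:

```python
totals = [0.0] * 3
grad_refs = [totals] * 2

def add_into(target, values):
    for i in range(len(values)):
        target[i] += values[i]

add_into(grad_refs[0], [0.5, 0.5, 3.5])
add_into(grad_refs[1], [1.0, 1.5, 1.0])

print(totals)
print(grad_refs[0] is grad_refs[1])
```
[1.5, 2.0, 4.5]
True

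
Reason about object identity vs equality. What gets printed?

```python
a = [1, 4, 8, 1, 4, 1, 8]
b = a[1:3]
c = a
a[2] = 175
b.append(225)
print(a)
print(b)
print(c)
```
[1, 4, 175, 1, 4, 1, 8]
[4, 8, 225]
[1, 4, 175, 1, 4, 1, 8]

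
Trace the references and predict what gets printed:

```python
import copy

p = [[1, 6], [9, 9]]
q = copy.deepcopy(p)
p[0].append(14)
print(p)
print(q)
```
[[1, 6, 14], [9, 9]]
[[1, 6], [9, 9]]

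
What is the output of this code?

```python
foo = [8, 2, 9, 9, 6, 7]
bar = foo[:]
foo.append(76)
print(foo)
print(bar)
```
[8, 2, 9, 9, 6, 7, 76]
[8, 2, 9, 9, 6, 7]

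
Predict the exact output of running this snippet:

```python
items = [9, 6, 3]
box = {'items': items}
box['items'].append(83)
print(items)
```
[9, 6, 3, 83]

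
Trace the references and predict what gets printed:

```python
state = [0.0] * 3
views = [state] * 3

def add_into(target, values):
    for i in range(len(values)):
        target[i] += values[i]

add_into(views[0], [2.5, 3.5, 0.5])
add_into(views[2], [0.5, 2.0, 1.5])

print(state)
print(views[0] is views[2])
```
[3.0, 5.5, 2.0]
True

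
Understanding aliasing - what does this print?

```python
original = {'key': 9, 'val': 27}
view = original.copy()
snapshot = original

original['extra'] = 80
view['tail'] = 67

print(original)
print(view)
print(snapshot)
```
{'key': 9, 'val': 27, 'extra': 80}
{'key': 9, 'val': 27, 'tail': 67}
{'key': 9, 'val': 27, 'extra': 80}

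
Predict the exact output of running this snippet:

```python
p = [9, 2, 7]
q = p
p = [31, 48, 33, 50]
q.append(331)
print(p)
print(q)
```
[31, 48, 33, 50]
[9, 2, 7, 331]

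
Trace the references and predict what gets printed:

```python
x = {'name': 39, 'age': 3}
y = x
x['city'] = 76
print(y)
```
{'name': 39, 'age': 3, 'city': 76}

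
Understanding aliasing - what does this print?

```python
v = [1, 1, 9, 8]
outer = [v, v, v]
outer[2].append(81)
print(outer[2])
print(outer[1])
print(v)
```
[1, 1, 9, 8, 81]
[1, 1, 9, 8, 81]
[1, 1, 9, 8, 81]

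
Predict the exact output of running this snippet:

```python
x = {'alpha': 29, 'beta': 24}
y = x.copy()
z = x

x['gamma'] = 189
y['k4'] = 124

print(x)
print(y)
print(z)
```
{'alpha': 29, 'beta': 24, 'gamma': 189}
{'alpha': 29, 'beta': 24, 'k4': 124}
{'alpha': 29, 'beta': 24, 'gamma': 189}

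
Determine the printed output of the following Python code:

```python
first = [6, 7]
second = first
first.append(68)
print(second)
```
[6, 7, 68]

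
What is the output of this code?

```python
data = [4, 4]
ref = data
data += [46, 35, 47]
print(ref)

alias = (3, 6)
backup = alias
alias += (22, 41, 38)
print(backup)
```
[4, 4, 46, 35, 47]
(3, 6)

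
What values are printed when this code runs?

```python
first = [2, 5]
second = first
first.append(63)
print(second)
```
[2, 5, 63]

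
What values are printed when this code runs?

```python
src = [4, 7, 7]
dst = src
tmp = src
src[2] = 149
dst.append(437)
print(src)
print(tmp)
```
[4, 7, 149, 437]
[4, 7, 149, 437]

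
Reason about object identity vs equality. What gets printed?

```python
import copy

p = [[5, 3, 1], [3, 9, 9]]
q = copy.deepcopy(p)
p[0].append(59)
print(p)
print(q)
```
[[5, 3, 1, 59], [3, 9, 9]]
[[5, 3, 1], [3, 9, 9]]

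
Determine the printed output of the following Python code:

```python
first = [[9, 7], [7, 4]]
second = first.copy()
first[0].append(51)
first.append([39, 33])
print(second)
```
[[9, 7, 51], [7, 4]]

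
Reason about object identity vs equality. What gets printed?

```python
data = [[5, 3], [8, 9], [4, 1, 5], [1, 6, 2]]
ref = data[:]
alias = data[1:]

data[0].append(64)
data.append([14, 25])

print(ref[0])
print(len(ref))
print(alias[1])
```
[5, 3, 64]
4
[4, 1, 5]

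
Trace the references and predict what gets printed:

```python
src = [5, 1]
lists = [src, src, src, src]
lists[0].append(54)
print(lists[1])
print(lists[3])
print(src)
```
[5, 1, 54]
[5, 1, 54]
[5, 1, 54]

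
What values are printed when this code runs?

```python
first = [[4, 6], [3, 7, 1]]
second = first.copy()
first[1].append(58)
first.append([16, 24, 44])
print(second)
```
[[4, 6], [3, 7, 1, 58]]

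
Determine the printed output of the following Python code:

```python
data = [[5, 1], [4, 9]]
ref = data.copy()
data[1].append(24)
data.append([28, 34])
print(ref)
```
[[5, 1], [4, 9, 24]]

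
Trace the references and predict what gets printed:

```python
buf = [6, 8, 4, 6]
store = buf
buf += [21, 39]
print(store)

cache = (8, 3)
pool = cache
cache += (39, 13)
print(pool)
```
[6, 8, 4, 6, 21, 39]
(8, 3)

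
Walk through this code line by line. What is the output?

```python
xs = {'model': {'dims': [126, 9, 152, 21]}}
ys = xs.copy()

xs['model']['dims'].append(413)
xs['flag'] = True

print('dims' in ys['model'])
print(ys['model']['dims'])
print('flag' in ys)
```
True
[126, 9, 152, 21, 413]
False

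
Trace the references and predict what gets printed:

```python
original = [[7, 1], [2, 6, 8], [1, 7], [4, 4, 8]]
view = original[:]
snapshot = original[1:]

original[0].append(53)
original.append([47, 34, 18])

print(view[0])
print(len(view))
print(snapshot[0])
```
[7, 1, 53]
4
[2, 6, 8]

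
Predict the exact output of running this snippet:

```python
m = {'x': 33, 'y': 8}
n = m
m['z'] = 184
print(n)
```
{'x': 33, 'y': 8, 'z': 184}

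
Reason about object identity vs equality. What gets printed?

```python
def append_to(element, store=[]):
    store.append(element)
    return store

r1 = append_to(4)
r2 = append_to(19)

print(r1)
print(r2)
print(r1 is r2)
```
[4, 19]
[4, 19]
True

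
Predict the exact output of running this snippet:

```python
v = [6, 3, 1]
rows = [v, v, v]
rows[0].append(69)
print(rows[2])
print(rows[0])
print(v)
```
[6, 3, 1, 69]
[6, 3, 1, 69]
[6, 3, 1, 69]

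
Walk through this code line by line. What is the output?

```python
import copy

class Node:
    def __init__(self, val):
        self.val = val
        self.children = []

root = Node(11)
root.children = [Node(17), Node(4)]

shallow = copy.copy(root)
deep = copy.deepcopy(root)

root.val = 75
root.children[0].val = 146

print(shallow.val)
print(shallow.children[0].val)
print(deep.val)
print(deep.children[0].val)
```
11
146
11
17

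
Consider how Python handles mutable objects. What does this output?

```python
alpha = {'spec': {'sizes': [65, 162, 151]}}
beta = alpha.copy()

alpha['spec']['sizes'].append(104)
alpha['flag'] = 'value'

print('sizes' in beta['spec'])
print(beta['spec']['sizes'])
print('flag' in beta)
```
True
[65, 162, 151, 104]
False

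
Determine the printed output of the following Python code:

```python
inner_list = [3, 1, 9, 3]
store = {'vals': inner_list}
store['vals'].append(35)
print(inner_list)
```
[3, 1, 9, 3, 35]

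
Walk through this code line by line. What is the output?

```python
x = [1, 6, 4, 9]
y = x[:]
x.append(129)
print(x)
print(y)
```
[1, 6, 4, 9, 129]
[1, 6, 4, 9]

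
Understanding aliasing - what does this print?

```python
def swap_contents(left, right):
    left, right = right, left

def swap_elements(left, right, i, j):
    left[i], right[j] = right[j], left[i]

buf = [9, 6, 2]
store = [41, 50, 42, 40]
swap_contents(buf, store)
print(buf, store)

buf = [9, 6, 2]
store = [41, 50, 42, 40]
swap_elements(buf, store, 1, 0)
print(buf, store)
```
[9, 6, 2] [41, 50, 42, 40]
[9, 41, 2] [6, 50, 42, 40]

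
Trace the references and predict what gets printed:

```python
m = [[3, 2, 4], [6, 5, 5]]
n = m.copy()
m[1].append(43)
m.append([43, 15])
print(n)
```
[[3, 2, 4], [6, 5, 5, 43]]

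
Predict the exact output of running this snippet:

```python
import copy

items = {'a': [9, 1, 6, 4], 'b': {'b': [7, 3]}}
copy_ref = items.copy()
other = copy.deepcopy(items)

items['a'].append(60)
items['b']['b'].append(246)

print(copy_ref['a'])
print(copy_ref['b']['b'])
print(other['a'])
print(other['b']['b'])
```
[9, 1, 6, 4, 60]
[7, 3, 246]
[9, 1, 6, 4]
[7, 3]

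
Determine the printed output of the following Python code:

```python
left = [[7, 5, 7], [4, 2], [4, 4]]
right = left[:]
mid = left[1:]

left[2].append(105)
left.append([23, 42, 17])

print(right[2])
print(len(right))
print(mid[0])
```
[4, 4, 105]
3
[4, 2]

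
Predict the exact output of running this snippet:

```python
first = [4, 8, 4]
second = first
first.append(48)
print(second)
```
[4, 8, 4, 48]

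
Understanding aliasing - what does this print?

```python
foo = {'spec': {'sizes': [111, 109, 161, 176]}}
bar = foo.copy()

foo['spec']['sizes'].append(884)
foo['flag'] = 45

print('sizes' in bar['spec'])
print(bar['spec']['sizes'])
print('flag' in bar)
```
True
[111, 109, 161, 176, 884]
False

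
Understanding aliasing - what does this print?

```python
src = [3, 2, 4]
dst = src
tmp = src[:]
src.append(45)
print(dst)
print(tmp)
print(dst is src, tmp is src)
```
[3, 2, 4, 45]
[3, 2, 4]
True False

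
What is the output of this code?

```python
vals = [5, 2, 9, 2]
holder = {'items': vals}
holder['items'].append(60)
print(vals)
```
[5, 2, 9, 2, 60]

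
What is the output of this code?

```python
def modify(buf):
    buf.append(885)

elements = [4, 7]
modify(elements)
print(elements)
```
[4, 7, 885]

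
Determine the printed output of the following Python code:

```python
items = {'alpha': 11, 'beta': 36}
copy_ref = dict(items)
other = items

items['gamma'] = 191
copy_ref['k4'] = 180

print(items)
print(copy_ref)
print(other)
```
{'alpha': 11, 'beta': 36, 'gamma': 191}
{'alpha': 11, 'beta': 36, 'k4': 180}
{'alpha': 11, 'beta': 36, 'gamma': 191}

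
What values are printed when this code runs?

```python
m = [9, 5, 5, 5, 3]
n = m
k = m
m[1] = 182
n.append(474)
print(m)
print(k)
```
[9, 182, 5, 5, 3, 474]
[9, 182, 5, 5, 3, 474]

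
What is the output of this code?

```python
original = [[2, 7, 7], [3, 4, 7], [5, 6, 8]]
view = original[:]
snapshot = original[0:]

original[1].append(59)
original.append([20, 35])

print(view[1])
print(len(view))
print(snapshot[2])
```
[3, 4, 7, 59]
3
[5, 6, 8]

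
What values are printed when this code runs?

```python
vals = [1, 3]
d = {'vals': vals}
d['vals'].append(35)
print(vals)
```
[1, 3, 35]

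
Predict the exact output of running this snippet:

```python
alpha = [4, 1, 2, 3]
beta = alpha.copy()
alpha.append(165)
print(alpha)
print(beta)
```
[4, 1, 2, 3, 165]
[4, 1, 2, 3]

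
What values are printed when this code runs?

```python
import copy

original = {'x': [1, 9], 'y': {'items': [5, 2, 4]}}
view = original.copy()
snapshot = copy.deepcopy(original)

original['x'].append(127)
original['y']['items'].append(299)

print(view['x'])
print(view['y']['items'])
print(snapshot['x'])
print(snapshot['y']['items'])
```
[1, 9, 127]
[5, 2, 4, 299]
[1, 9]
[5, 2, 4]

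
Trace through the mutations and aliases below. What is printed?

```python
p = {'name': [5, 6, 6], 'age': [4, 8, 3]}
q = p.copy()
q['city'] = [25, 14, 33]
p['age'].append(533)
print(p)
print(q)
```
{'name': [5, 6, 6], 'age': [4, 8, 3, 533]}
{'name': [5, 6, 6], 'age': [4, 8, 3, 533], 'city': [25, 14, 33]}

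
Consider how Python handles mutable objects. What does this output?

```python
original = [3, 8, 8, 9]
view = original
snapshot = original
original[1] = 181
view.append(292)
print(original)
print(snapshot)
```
[3, 181, 8, 9, 292]
[3, 181, 8, 9, 292]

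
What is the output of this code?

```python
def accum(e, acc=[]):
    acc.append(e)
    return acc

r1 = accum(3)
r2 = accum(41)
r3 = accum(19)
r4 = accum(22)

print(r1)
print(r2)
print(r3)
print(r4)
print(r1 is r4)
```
[3, 41, 19, 22]
[3, 41, 19, 22]
[3, 41, 19, 22]
[3, 41, 19, 22]
True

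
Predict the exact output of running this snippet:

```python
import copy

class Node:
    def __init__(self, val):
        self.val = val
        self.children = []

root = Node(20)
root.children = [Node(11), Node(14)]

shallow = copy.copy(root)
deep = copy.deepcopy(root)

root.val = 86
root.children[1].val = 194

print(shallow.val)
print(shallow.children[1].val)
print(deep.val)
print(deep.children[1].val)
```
20
194
20
14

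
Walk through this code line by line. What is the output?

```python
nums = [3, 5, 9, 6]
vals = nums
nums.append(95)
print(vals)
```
[3, 5, 9, 6, 95]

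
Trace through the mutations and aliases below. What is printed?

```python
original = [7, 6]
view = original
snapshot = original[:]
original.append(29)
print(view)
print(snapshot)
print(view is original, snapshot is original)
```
[7, 6, 29]
[7, 6]
True False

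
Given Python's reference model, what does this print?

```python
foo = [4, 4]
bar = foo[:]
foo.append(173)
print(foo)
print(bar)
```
[4, 4, 173]
[4, 4]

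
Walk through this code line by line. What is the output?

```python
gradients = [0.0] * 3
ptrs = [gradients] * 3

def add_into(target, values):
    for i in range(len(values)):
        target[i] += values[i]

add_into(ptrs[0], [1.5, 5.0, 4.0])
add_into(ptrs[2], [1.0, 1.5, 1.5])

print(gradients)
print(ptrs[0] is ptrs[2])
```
[2.5, 6.5, 5.5]
True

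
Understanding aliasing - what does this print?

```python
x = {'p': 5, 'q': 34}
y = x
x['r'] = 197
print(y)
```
{'p': 5, 'q': 34, 'r': 197}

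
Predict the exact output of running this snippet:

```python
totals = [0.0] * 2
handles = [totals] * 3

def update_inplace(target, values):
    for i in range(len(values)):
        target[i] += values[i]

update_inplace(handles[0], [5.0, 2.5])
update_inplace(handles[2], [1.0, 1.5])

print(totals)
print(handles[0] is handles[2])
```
[6.0, 4.0]
True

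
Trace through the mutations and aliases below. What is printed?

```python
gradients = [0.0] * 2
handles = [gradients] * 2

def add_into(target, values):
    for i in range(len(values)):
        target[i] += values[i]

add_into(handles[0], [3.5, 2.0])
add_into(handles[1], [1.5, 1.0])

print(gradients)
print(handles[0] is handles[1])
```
[5.0, 3.0]
True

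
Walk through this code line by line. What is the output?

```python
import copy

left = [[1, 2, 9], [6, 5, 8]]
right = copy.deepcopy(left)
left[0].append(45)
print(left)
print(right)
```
[[1, 2, 9, 45], [6, 5, 8]]
[[1, 2, 9], [6, 5, 8]]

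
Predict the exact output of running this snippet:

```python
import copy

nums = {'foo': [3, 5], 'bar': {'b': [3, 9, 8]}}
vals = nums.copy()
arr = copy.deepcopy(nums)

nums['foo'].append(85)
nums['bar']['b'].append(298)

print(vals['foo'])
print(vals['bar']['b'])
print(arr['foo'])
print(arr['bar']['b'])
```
[3, 5, 85]
[3, 9, 8, 298]
[3, 5]
[3, 9, 8]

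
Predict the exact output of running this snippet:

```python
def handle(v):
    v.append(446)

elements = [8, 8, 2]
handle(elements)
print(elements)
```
[8, 8, 2, 446]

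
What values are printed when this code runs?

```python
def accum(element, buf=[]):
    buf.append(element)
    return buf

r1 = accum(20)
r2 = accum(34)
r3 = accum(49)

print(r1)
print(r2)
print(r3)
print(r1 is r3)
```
[20, 34, 49]
[20, 34, 49]
[20, 34, 49]
True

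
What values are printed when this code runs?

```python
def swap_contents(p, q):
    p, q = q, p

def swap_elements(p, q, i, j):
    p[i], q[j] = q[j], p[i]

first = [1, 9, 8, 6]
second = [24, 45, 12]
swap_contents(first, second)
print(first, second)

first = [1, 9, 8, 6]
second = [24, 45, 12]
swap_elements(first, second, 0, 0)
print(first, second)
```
[1, 9, 8, 6] [24, 45, 12]
[24, 9, 8, 6] [1, 45, 12]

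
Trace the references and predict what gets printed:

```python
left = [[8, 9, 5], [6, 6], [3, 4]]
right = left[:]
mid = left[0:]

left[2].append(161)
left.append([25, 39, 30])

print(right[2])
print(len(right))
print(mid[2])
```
[3, 4, 161]
3
[3, 4, 161]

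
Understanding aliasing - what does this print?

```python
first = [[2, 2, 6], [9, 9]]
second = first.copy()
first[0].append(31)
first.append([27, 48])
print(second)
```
[[2, 2, 6, 31], [9, 9]]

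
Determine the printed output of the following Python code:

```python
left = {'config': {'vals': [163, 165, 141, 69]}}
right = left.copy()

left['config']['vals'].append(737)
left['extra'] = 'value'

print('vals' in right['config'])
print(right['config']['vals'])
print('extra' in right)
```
True
[163, 165, 141, 69, 737]
False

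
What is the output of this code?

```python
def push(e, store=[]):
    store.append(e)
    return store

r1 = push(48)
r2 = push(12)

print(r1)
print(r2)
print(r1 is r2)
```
[48, 12]
[48, 12]
True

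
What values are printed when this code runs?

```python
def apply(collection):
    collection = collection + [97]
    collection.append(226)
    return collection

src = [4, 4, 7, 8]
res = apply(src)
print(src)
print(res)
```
[4, 4, 7, 8]
[4, 4, 7, 8, 97, 226]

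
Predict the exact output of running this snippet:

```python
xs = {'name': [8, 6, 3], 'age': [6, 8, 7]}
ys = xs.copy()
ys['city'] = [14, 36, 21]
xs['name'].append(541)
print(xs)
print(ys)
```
{'name': [8, 6, 3, 541], 'age': [6, 8, 7]}
{'name': [8, 6, 3, 541], 'age': [6, 8, 7], 'city': [14, 36, 21]}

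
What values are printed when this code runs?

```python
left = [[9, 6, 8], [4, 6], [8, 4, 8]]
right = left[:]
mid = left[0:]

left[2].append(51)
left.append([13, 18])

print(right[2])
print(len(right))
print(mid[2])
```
[8, 4, 8, 51]
3
[8, 4, 8, 51]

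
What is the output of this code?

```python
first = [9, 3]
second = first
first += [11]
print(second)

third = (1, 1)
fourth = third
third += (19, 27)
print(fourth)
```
[9, 3, 11]
(1, 1)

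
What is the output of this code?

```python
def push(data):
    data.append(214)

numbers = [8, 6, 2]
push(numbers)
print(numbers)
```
[8, 6, 2, 214]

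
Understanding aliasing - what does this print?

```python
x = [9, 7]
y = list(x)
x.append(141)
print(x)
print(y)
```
[9, 7, 141]
[9, 7]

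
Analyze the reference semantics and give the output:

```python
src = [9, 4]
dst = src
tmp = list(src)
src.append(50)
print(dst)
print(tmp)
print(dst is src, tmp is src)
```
[9, 4, 50]
[9, 4]
True False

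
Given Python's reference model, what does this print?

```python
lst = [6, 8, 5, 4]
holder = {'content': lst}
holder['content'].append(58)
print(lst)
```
[6, 8, 5, 4, 58]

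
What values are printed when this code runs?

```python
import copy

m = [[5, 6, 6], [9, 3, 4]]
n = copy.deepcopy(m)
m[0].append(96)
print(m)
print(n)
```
[[5, 6, 6, 96], [9, 3, 4]]
[[5, 6, 6], [9, 3, 4]]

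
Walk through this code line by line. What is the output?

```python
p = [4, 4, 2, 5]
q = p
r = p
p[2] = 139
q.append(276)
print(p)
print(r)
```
[4, 4, 139, 5, 276]
[4, 4, 139, 5, 276]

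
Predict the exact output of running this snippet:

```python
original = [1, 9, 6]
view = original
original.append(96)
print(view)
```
[1, 9, 6, 96]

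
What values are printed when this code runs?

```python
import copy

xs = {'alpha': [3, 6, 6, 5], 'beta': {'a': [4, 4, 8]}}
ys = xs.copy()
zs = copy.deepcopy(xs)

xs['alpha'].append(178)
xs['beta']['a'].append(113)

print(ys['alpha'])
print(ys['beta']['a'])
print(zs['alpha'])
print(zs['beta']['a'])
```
[3, 6, 6, 5, 178]
[4, 4, 8, 113]
[3, 6, 6, 5]
[4, 4, 8]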